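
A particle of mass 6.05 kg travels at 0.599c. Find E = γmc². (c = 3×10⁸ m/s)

γ = 1/√(1 - 0.599²) = 1.2488
mc² = 6.05 × (3×10⁸)² = 5.445×10¹⁷ J
E = γmc² = 1.2488 × 5.445×10¹⁷ = 6.800×10¹⁷ J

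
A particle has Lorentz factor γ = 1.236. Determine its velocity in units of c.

From γ = 1/√(1 - v²/c²):
1/γ² = 1/1.236² = 0.6546
v²/c² = 1 - 0.6546 = 0.3454
v/c = √(0.3454) = 0.5877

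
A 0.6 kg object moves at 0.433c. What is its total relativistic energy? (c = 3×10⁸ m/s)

γ = 1/√(1 - 0.433²) = 1.1094
mc² = 0.6 × (3×10⁸)² = 5.400×10¹⁶ J
E = γmc² = 1.1094 × 5.400×10¹⁶ = 5.991×10¹⁶ J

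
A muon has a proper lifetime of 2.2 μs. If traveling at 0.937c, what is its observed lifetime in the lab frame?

Proper lifetime τ₀ = 2.2 μs
γ = 1/√(1 - 0.937²) = 2.8626
τ = γτ₀ = 2.8626 × 2.2 μs = 6.298 μs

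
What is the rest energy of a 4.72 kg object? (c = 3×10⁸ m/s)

c² = (3×10⁸)² = 9.000×10¹⁶ m²/s²
E₀ = mc² = 4.72 × 9.000×10¹⁶ = 4.248×10¹⁷ J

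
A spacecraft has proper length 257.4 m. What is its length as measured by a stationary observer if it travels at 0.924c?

Proper length L₀ = 257.4 m
γ = 1/√(1 - 0.924²) = 2.615
L = L₀/γ = 257.4/2.615 = 98.43 m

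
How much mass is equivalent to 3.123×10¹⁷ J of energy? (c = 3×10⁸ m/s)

From E = mc², we get m = E/c²
c² = (3×10⁸)² = 9×10¹⁶ m²/s²
m = 3.123×10¹⁷ / 9×10¹⁶ = 3.470 kg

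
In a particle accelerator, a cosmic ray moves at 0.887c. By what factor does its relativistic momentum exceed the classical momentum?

p_rel = γmv, p_class = mv
Ratio = γ = 1/√(1 - 0.887²)
= 1/√(0.213231) = 2.166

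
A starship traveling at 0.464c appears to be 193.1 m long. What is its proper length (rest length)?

Contracted length L = 193.1 m
γ = 1/√(1 - 0.464²) = 1.129
L₀ = γL = 1.129 × 193.1 = 218.0 m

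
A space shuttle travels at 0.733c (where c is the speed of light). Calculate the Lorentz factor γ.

v/c = 0.733, so (v/c)² = 0.537289
1 - (v/c)² = 0.462711
γ = 1/√(0.462711) = 1.470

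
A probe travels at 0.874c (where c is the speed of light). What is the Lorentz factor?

v/c = 0.874, so (v/c)² = 0.763876
1 - (v/c)² = 0.236124
γ = 1/√(0.236124) = 2.058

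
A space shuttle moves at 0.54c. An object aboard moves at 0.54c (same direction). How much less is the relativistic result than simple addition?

Classical: u' + v = 0.54 + 0.54 = 1.08c
Relativistic: u = (0.54 + 0.54)/(1 + 0.2916) = 1.08/1.2916 = 0.8362c
Difference: 1.08 - 0.8362 = 0.2438c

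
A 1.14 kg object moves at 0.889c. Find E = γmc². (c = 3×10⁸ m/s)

γ = 1/√(1 - 0.889²) = 2.184
mc² = 1.14 × (3×10⁸)² = 1.026×10¹⁷ J
E = γmc² = 2.184 × 1.026×10¹⁷ = 2.241×10¹⁷ J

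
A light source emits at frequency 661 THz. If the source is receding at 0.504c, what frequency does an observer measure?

β = v/c = 0.504
(1-β)/(1+β) = 0.496/1.504 = 0.3298
Doppler factor = √(0.3298) = 0.5743
f_obs = 661 × 0.5743 = 379.6 THz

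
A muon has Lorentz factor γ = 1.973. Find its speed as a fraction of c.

From γ = 1/√(1 - v²/c²):
1/γ² = 1/1.973² = 0.2569
v²/c² = 1 - 0.2569 = 0.7431
v/c = √(0.7431) = 0.8620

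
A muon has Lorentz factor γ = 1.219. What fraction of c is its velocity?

From γ = 1/√(1 - v²/c²):
1/γ² = 1/1.219² = 0.67297
v²/c² = 1 - 0.67297 = 0.32703
v/c = √(0.32703) = 0.5719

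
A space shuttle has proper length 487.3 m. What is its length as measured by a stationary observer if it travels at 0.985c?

Proper length L₀ = 487.3 m
γ = 1/√(1 - 0.985²) = 5.795
L = L₀/γ = 487.3/5.795 = 84.09 m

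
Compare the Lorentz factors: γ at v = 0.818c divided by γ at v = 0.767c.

γ₁ = 1/√(1 - 0.818²) = 1.7385
γ₂ = 1/√(1 - 0.767²) = 1.5585
γ₁/γ₂ = 1.7385/1.5585 = 1.115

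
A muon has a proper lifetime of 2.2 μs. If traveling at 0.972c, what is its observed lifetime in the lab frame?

Proper lifetime τ₀ = 2.2 μs
γ = 1/√(1 - 0.972²) = 4.25567
τ = γτ₀ = 4.25567 × 2.2 μs = 9.362 μs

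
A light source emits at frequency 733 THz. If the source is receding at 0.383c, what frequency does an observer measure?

β = v/c = 0.383
(1-β)/(1+β) = 0.617/1.383 = 0.4461
Doppler factor = √(0.4461) = 0.6679
f_obs = 733 × 0.6679 = 489.6 THz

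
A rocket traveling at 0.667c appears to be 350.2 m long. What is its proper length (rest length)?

Contracted length L = 350.2 m
γ = 1/√(1 - 0.667²) = 1.342
L₀ = γL = 1.342 × 350.2 = 470.0 m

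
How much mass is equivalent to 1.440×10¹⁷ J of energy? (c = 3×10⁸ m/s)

From E = mc², we get m = E/c²
c² = (3×10⁸)² = 9×10¹⁶ m²/s²
m = 1.440×10¹⁷ / 9×10¹⁶ = 1.600 kg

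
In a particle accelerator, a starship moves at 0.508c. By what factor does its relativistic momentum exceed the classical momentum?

p_rel = γmv, p_class = mv
Ratio = γ = 1/√(1 - 0.508²)
= 1/√(0.741936) = 1.161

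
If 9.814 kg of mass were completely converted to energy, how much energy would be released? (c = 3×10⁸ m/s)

Using E = mc²:
c² = (3×10⁸)² = 9×10¹⁶ m²/s²
E = 9.814 × 9×10¹⁶ = 8.833×10¹⁷ J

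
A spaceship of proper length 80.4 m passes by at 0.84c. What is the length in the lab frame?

Proper length L₀ = 80.4 m
γ = 1/√(1 - 0.84²) = 1.843
L = L₀/γ = 80.4/1.843 = 43.62 m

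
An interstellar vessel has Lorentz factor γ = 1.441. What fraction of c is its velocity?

From γ = 1/√(1 - v²/c²):
1/γ² = 1/1.441² = 0.4816
v²/c² = 1 - 0.4816 = 0.5184
v/c = √(0.5184) = 0.7200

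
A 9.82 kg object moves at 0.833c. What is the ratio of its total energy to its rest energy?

E = γmc², E₀ = mc²
E/E₀ = γ = 1/√(1 - 0.833²) = 1.807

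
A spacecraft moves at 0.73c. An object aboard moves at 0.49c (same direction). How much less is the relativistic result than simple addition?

Classical: u' + v = 0.49 + 0.73 = 1.22c
Relativistic: u = (0.49 + 0.73)/(1 + 0.3577) = 1.22/1.3577 = 0.8986c
Difference: 1.22 - 0.8986 = 0.3214c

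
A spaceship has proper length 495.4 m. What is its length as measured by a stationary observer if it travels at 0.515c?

Proper length L₀ = 495.4 m
γ = 1/√(1 - 0.515²) = 1.1666
L = L₀/γ = 495.4/1.1666 = 424.7 m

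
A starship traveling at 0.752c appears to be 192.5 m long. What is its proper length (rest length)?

Contracted length L = 192.5 m
γ = 1/√(1 - 0.752²) = 1.517
L₀ = γL = 1.517 × 192.5 = 292.0 m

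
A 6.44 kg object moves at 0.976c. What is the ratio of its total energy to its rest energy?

E = γmc², E₀ = mc²
E/E₀ = γ = 1/√(1 - 0.976²) = 4.592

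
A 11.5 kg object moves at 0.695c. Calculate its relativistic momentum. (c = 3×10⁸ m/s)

γ = 1/√(1 - 0.695²) = 1.391
v = 0.695 × 3×10⁸ = 2.085×10⁸ m/s
p = γmv = 1.391 × 11.5 × 2.085×10⁸ = 3.335×10⁹ kg·m/s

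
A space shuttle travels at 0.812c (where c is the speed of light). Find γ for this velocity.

v/c = 0.812, so (v/c)² = 0.659344
1 - (v/c)² = 0.340656
γ = 1/√(0.340656) = 1.713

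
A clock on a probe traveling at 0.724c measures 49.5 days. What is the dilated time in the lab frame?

Proper time Δt₀ = 49.5 days
γ = 1/√(1 - 0.724²) = 1.4497
Δt = γΔt₀ = 1.4497 × 49.5 = 71.76 days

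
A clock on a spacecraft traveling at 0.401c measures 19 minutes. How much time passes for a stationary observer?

Proper time Δt₀ = 19 minutes
γ = 1/√(1 - 0.401²) = 1.0916
Δt = γΔt₀ = 1.0916 × 19 = 20.74 minutes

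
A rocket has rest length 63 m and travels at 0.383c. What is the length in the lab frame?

Proper length L₀ = 63 m
γ = 1/√(1 - 0.383²) = 1.0825
L = L₀/γ = 63/1.0825 = 58.20 m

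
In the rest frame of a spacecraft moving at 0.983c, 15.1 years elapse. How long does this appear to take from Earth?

Proper time Δt₀ = 15.1 years
γ = 1/√(1 - 0.983²) = 5.4465
Δt = γΔt₀ = 5.4465 × 15.1 = 82.24 years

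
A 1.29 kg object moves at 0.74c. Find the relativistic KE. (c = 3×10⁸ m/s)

γ = 1/√(1 - 0.74²) = 1.48675
γ - 1 = 0.48675
KE = (γ-1)mc² = 0.48675 × 1.29 × (3×10⁸)² = 5.651×10¹⁶ J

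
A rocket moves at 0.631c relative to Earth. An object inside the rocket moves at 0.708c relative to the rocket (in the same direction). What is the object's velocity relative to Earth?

u = (u' + v)/(1 + u'v/c²)
Numerator: 0.708 + 0.631 = 1.339
Denominator: 1 + 0.446748 = 1.446748
u = 1.339/1.446748 = 0.9255c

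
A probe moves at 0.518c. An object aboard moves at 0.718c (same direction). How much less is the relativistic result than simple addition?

Classical: u' + v = 0.718 + 0.518 = 1.236c
Relativistic: u = (0.718 + 0.518)/(1 + 0.371924) = 1.236/1.371924 = 0.9009c
Difference: 1.236 - 0.9009 = 0.3351c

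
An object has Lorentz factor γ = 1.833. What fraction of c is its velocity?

From γ = 1/√(1 - v²/c²):
1/γ² = 1/1.833² = 0.2976
v²/c² = 1 - 0.2976 = 0.7024
v/c = √(0.7024) = 0.8381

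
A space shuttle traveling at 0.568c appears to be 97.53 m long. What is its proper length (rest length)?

Contracted length L = 97.53 m
γ = 1/√(1 - 0.568²) = 1.215
L₀ = γL = 1.215 × 97.53 = 118.5 m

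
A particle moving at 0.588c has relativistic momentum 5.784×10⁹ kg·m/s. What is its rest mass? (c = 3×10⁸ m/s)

γ = 1/√(1 - 0.588²) = 1.2363
v = 0.588 × 3×10⁸ = 1.764×10⁸ m/s
m = p/(γv) = 5.784×10⁹/(1.2363 × 1.764×10⁸) = 26.52 kg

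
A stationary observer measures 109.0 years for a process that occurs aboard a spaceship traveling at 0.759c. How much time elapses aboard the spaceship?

Dilated time Δt = 109.0 years
γ = 1/√(1 - 0.759²) = 1.5359
Δt₀ = Δt/γ = 109.0/1.5359 = 70.97 years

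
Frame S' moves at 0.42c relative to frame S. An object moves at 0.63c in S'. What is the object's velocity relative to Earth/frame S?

u = (u' + v)/(1 + u'v/c²)
Numerator: 0.63 + 0.42 = 1.05
Denominator: 1 + 0.2646 = 1.2646
u = 1.05/1.2646 = 0.8303c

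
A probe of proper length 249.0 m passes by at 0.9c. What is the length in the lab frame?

Proper length L₀ = 249.0 m
γ = 1/√(1 - 0.9²) = 2.294
L = L₀/γ = 249.0/2.294 = 108.5 m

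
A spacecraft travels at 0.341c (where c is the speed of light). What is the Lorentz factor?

v/c = 0.341, so (v/c)² = 0.116281
1 - (v/c)² = 0.883719
γ = 1/√(0.883719) = 1.064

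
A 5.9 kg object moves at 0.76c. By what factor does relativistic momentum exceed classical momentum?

p_rel = γmv, p_class = mv
Ratio = γ = 1/√(1 - 0.76²) = 1.539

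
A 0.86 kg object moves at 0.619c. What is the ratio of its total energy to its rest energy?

E = γmc², E₀ = mc²
E/E₀ = γ = 1/√(1 - 0.619²) = 1.273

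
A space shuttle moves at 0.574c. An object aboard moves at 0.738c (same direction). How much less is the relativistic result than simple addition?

Classical: u' + v = 0.738 + 0.574 = 1.312c
Relativistic: u = (0.738 + 0.574)/(1 + 0.423612) = 1.312/1.423612 = 0.9216c
Difference: 1.312 - 0.9216 = 0.3904c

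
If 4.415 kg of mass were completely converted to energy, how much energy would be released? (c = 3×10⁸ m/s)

Using E = mc²:
c² = (3×10⁸)² = 9×10¹⁶ m²/s²
E = 4.415 × 9×10¹⁶ = 3.974×10¹⁷ J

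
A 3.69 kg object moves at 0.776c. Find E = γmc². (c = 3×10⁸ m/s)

γ = 1/√(1 - 0.776²) = 1.5855
mc² = 3.69 × (3×10⁸)² = 3.321×10¹⁷ J
E = γmc² = 1.5855 × 3.321×10¹⁷ = 5.265×10¹⁷ J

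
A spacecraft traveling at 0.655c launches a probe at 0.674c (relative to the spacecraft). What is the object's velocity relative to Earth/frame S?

u = (u' + v)/(1 + u'v/c²)
Numerator: 0.674 + 0.655 = 1.329
Denominator: 1 + 0.44147 = 1.44147
u = 1.329/1.44147 = 0.9220c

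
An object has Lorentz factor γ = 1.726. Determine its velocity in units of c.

From γ = 1/√(1 - v²/c²):
1/γ² = 1/1.726² = 0.33567
v²/c² = 1 - 0.33567 = 0.66433
v/c = √(0.66433) = 0.8151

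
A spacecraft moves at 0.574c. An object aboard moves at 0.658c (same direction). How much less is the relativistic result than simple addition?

Classical: u' + v = 0.658 + 0.574 = 1.232c
Relativistic: u = (0.658 + 0.574)/(1 + 0.377692) = 1.232/1.377692 = 0.8942c
Difference: 1.232 - 0.8942 = 0.3378c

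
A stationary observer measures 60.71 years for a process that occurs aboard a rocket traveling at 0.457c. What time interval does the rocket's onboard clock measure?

Dilated time Δt = 60.71 years
γ = 1/√(1 - 0.457²) = 1.1243
Δt₀ = Δt/γ = 60.71/1.1243 = 54.00 years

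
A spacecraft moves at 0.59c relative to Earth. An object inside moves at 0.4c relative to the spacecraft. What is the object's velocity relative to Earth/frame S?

u = (u' + v)/(1 + u'v/c²)
Numerator: 0.4 + 0.59 = 0.99
Denominator: 1 + 0.236 = 1.236
u = 0.99/1.236 = 0.8010c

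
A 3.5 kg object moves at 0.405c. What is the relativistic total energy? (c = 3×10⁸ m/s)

γ = 1/√(1 - 0.405²) = 1.0937
mc² = 3.5 × (3×10⁸)² = 3.150×10¹⁷ J
E = γmc² = 1.0937 × 3.150×10¹⁷ = 3.445×10¹⁷ J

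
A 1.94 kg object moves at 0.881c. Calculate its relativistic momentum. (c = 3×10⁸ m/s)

γ = 1/√(1 - 0.881²) = 2.114
v = 0.881 × 3×10⁸ = 2.643×10⁸ m/s
p = γmv = 2.114 × 1.94 × 2.643×10⁸ = 1.084×10⁹ kg·m/s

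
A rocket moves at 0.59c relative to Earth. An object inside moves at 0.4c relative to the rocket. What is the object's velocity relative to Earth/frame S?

u = (u' + v)/(1 + u'v/c²)
Numerator: 0.4 + 0.59 = 0.99
Denominator: 1 + 0.236 = 1.236
u = 0.99/1.236 = 0.8010c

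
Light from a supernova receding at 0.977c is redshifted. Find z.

β = 0.977
(1+β)/(1-β) = 1.977/0.023 = 85.96
√(85.96) = 9.271
z = 9.271 - 1 = 8.271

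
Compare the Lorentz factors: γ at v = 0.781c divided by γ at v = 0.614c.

γ₁ = 1/√(1 - 0.781²) = 1.601
γ₂ = 1/√(1 - 0.614²) = 1.267
γ₁/γ₂ = 1.601/1.267 = 1.264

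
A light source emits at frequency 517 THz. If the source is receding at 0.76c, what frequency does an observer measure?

β = v/c = 0.76
(1-β)/(1+β) = 0.24/1.76 = 0.1364
Doppler factor = √(0.1364) = 0.3693
f_obs = 517 × 0.3693 = 190.9 THz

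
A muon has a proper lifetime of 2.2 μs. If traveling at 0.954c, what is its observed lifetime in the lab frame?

Proper lifetime τ₀ = 2.2 μs
γ = 1/√(1 - 0.954²) = 3.3355
τ = γτ₀ = 3.3355 × 2.2 μs = 7.338 μs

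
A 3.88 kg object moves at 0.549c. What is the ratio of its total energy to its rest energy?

E = γmc², E₀ = mc²
E/E₀ = γ = 1/√(1 - 0.549²) = 1.196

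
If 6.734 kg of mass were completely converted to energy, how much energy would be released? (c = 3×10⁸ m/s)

Using E = mc²:
c² = (3×10⁸)² = 9×10¹⁶ m²/s²
E = 6.734 × 9×10¹⁶ = 6.061×10¹⁷ J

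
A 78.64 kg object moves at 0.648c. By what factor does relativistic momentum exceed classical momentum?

p_rel = γmv, p_class = mv
Ratio = γ = 1/√(1 - 0.648²) = 1.313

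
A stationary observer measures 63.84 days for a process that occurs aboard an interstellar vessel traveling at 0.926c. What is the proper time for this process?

Dilated time Δt = 63.84 days
γ = 1/√(1 - 0.926²) = 2.649
Δt₀ = Δt/γ = 63.84/2.649 = 24.10 days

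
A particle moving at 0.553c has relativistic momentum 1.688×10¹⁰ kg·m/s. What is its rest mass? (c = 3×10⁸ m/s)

γ = 1/√(1 - 0.553²) = 1.20022
v = 0.553 × 3×10⁸ = 1.659×10⁸ m/s
m = p/(γv) = 1.688×10¹⁰/(1.20022 × 1.659×10⁸) = 84.77 kg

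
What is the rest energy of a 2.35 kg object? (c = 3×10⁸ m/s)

c² = (3×10⁸)² = 9.000×10¹⁶ m²/s²
E₀ = mc² = 2.35 × 9.000×10¹⁶ = 2.115×10¹⁷ J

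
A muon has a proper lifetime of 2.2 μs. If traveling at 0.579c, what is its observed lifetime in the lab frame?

Proper lifetime τ₀ = 2.2 μs
γ = 1/√(1 - 0.579²) = 1.2265
τ = γτ₀ = 1.2265 × 2.2 μs = 2.698 μs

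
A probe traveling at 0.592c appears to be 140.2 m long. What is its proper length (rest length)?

Contracted length L = 140.2 m
γ = 1/√(1 - 0.592²) = 1.241
L₀ = γL = 1.241 × 140.2 = 174.0 m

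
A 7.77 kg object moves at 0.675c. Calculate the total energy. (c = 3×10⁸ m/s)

γ = 1/√(1 - 0.675²) = 1.3553
mc² = 7.77 × (3×10⁸)² = 6.993×10¹⁷ J
E = γmc² = 1.3553 × 6.993×10¹⁷ = 9.478×10¹⁷ J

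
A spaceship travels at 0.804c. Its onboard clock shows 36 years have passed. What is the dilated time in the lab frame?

Proper time Δt₀ = 36 years
γ = 1/√(1 - 0.804²) = 1.6817
Δt = γΔt₀ = 1.6817 × 36 = 60.54 years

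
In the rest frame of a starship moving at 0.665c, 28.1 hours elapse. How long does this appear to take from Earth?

Proper time Δt₀ = 28.1 hours
γ = 1/√(1 - 0.665²) = 1.339
Δt = γΔt₀ = 1.339 × 28.1 = 37.63 hours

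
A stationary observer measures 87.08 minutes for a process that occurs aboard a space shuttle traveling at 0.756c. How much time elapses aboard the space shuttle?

Dilated time Δt = 87.08 minutes
γ = 1/√(1 - 0.756²) = 1.5277
Δt₀ = Δt/γ = 87.08/1.5277 = 57.00 minutes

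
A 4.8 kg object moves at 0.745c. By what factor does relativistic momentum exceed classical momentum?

p_rel = γmv, p_class = mv
Ratio = γ = 1/√(1 - 0.745²) = 1.499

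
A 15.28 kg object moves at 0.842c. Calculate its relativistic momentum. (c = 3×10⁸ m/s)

γ = 1/√(1 - 0.842²) = 1.85365
v = 0.842 × 3×10⁸ = 2.526×10⁸ m/s
p = γmv = 1.85365 × 15.28 × 2.526×10⁸ = 7.155×10⁹ kg·m/s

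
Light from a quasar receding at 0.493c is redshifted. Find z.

β = 0.493
(1+β)/(1-β) = 1.493/0.507 = 2.945
√(2.945) = 1.716
z = 1.716 - 1 = 0.7160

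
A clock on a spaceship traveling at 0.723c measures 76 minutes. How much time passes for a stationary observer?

Proper time Δt₀ = 76 minutes
γ = 1/√(1 - 0.723²) = 1.447
Δt = γΔt₀ = 1.447 × 76 = 110.0 minutes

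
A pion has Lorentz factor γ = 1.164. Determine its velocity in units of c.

From γ = 1/√(1 - v²/c²):
1/γ² = 1/1.164² = 0.7381
v²/c² = 1 - 0.7381 = 0.2619
v/c = √(0.2619) = 0.5118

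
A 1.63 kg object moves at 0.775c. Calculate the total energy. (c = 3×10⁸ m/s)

γ = 1/√(1 - 0.775²) = 1.582
mc² = 1.63 × (3×10⁸)² = 1.467×10¹⁷ J
E = γmc² = 1.582 × 1.467×10¹⁷ = 2.321×10¹⁷ J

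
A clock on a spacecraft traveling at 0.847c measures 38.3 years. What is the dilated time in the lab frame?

Proper time Δt₀ = 38.3 years
γ = 1/√(1 - 0.847²) = 1.8811
Δt = γΔt₀ = 1.8811 × 38.3 = 72.05 years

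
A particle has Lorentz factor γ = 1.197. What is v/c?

From γ = 1/√(1 - v²/c²):
1/γ² = 1/1.197² = 0.6979
v²/c² = 1 - 0.6979 = 0.3021
v/c = √(0.3021) = 0.5496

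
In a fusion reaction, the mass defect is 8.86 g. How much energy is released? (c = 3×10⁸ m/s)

Convert mass defect: Δm = 8.86 g = 0.00886 kg
E = Δm·c² = 0.00886 × (3×10⁸)²
= 0.00886 × 9×10¹⁶ = 7.974×10¹⁴ J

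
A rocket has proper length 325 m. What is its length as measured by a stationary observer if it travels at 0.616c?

Proper length L₀ = 325 m
γ = 1/√(1 - 0.616²) = 1.2694
L = L₀/γ = 325/1.2694 = 256.0 m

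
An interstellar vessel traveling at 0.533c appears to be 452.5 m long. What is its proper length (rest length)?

Contracted length L = 452.5 m
γ = 1/√(1 - 0.533²) = 1.1819
L₀ = γL = 1.1819 × 452.5 = 534.8 m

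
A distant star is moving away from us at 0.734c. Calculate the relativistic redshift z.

β = 0.734
(1+β)/(1-β) = 1.734/0.266 = 6.519
√(6.519) = 2.553
z = 2.553 - 1 = 1.553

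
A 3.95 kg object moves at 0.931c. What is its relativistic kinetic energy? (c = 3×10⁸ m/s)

γ = 1/√(1 - 0.931²) = 2.7396
γ - 1 = 1.7396
KE = (γ-1)mc² = 1.7396 × 3.95 × (3×10⁸)² = 6.184×10¹⁷ J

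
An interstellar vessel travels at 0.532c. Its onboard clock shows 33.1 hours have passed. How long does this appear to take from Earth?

Proper time Δt₀ = 33.1 hours
γ = 1/√(1 - 0.532²) = 1.181
Δt = γΔt₀ = 1.181 × 33.1 = 39.09 hours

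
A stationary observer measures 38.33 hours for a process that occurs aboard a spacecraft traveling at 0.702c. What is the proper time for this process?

Dilated time Δt = 38.33 hours
γ = 1/√(1 - 0.702²) = 1.404
Δt₀ = Δt/γ = 38.33/1.404 = 27.30 hours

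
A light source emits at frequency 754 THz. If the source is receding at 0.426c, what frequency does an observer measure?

β = v/c = 0.426
(1-β)/(1+β) = 0.574/1.426 = 0.402525
Doppler factor = √(0.402525) = 0.63445
f_obs = 754 × 0.63445 = 478.4 THz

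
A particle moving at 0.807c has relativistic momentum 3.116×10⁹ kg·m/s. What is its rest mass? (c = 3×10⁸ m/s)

γ = 1/√(1 - 0.807²) = 1.6933
v = 0.807 × 3×10⁸ = 2.421×10⁸ m/s
m = p/(γv) = 3.116×10⁹/(1.6933 × 2.421×10⁸) = 7.601 kg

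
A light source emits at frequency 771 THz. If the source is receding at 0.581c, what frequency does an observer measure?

β = v/c = 0.581
(1-β)/(1+β) = 0.419/1.581 = 0.2650
Doppler factor = √(0.2650) = 0.5148
f_obs = 771 × 0.5148 = 396.9 THz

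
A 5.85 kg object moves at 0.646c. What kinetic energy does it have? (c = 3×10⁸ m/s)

γ = 1/√(1 - 0.646²) = 1.310
γ - 1 = 0.3100
KE = (γ-1)mc² = 0.3100 × 5.85 × (3×10⁸)² = 1.632×10¹⁷ J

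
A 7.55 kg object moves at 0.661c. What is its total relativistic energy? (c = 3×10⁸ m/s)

γ = 1/√(1 - 0.661²) = 1.3326
mc² = 7.55 × (3×10⁸)² = 6.795×10¹⁷ J
E = γmc² = 1.3326 × 6.795×10¹⁷ = 9.055×10¹⁷ J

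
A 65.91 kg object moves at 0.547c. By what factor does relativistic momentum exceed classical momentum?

p_rel = γmv, p_class = mv
Ratio = γ = 1/√(1 - 0.547²) = 1.195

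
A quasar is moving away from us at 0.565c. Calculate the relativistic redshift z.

β = 0.565
(1+β)/(1-β) = 1.565/0.435 = 3.598
√(3.598) = 1.8968
z = 1.8968 - 1 = 0.8968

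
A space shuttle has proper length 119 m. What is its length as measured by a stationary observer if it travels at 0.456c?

Proper length L₀ = 119 m
γ = 1/√(1 - 0.456²) = 1.124
L = L₀/γ = 119/1.124 = 105.9 m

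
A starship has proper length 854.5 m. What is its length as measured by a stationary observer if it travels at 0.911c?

Proper length L₀ = 854.5 m
γ = 1/√(1 - 0.911²) = 2.425
L = L₀/γ = 854.5/2.425 = 352.4 m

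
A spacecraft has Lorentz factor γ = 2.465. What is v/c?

From γ = 1/√(1 - v²/c²):
1/γ² = 1/2.465² = 0.1646
v²/c² = 1 - 0.1646 = 0.8354
v/c = √(0.8354) = 0.9140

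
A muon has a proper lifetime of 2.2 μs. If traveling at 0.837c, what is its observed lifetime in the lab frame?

Proper lifetime τ₀ = 2.2 μs
γ = 1/√(1 - 0.837²) = 1.82748
τ = γτ₀ = 1.82748 × 2.2 μs = 4.020 μs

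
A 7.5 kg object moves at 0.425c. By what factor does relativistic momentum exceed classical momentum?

p_rel = γmv, p_class = mv
Ratio = γ = 1/√(1 - 0.425²) = 1.105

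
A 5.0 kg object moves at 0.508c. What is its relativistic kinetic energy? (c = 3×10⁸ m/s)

γ = 1/√(1 - 0.508²) = 1.16096
γ - 1 = 0.16096
KE = (γ-1)mc² = 0.16096 × 5.0 × (3×10⁸)² = 7.243×10¹⁶ J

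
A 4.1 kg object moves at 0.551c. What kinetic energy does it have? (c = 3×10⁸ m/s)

γ = 1/√(1 - 0.551²) = 1.19831
γ - 1 = 0.19831
KE = (γ-1)mc² = 0.19831 × 4.1 × (3×10⁸)² = 7.318×10¹⁶ J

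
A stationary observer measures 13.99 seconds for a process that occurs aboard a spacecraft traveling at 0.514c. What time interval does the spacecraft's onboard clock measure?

Dilated time Δt = 13.99 seconds
γ = 1/√(1 - 0.514²) = 1.166
Δt₀ = Δt/γ = 13.99/1.166 = 12.00 seconds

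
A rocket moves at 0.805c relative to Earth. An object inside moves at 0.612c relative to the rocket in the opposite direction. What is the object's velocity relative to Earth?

Object's velocity in rocket frame is u' = -0.612c
u = (u' + v)/(1 + u'v/c²) = (v - 0.612)/(1 - 0.612·v/c²)
Numerator: 0.805 - 0.612 = 0.193
Denominator: 1 - 0.49266 = 0.50734
u = 0.193/0.50734 = 0.3804c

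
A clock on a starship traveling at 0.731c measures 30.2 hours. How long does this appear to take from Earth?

Proper time Δt₀ = 30.2 hours
γ = 1/√(1 - 0.731²) = 1.4655
Δt = γΔt₀ = 1.4655 × 30.2 = 44.26 hours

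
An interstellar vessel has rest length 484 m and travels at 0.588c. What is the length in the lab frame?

Proper length L₀ = 484 m
γ = 1/√(1 - 0.588²) = 1.2363
L = L₀/γ = 484/1.2363 = 391.5 m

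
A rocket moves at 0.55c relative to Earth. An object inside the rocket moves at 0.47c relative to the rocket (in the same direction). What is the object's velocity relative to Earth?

u = (u' + v)/(1 + u'v/c²)
Numerator: 0.47 + 0.55 = 1.02
Denominator: 1 + 0.2585 = 1.2585
u = 1.02/1.2585 = 0.8105c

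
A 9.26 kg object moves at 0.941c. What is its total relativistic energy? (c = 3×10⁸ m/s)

γ = 1/√(1 - 0.941²) = 2.955
mc² = 9.26 × (3×10⁸)² = 8.334×10¹⁷ J
E = γmc² = 2.955 × 8.334×10¹⁷ = 2.463×10¹⁸ J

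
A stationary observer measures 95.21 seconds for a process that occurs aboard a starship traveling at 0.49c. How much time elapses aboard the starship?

Dilated time Δt = 95.21 seconds
γ = 1/√(1 - 0.49²) = 1.14715
Δt₀ = Δt/γ = 95.21/1.14715 = 83.00 seconds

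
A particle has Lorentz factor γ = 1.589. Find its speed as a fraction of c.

From γ = 1/√(1 - v²/c²):
1/γ² = 1/1.589² = 0.3961
v²/c² = 1 - 0.3961 = 0.6039
v/c = √(0.6039) = 0.7771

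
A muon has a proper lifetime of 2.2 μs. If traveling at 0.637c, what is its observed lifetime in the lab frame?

Proper lifetime τ₀ = 2.2 μs
γ = 1/√(1 - 0.637²) = 1.2972
τ = γτ₀ = 1.2972 × 2.2 μs = 2.854 μs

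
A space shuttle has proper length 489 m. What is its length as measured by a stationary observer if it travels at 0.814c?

Proper length L₀ = 489 m
γ = 1/√(1 - 0.814²) = 1.722
L = L₀/γ = 489/1.722 = 284.0 m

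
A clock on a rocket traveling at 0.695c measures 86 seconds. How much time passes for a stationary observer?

Proper time Δt₀ = 86 seconds
γ = 1/√(1 - 0.695²) = 1.391
Δt = γΔt₀ = 1.391 × 86 = 119.6 seconds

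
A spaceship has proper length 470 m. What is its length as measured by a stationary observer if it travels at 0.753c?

Proper length L₀ = 470 m
γ = 1/√(1 - 0.753²) = 1.5197
L = L₀/γ = 470/1.5197 = 309.3 m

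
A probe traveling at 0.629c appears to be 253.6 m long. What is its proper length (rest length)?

Contracted length L = 253.6 m
γ = 1/√(1 - 0.629²) = 1.2863
L₀ = γL = 1.2863 × 253.6 = 326.2 m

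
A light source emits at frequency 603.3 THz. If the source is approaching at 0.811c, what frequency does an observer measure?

β = v/c = 0.811
(1+β)/(1-β) = 1.811/0.189 = 9.582
Doppler factor = √(9.582) = 3.0955
f_obs = 603.3 × 3.0955 = 1868 THz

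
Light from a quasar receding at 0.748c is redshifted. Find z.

β = 0.748
(1+β)/(1-β) = 1.748/0.252 = 6.937
√(6.937) = 2.634
z = 2.634 - 1 = 1.634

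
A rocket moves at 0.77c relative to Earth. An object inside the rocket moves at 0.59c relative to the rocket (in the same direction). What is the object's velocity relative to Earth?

u = (u' + v)/(1 + u'v/c²)
Numerator: 0.59 + 0.77 = 1.36
Denominator: 1 + 0.4543 = 1.4543
u = 1.36/1.4543 = 0.9352c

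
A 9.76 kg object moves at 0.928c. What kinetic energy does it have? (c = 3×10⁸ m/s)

γ = 1/√(1 - 0.928²) = 2.684
γ - 1 = 1.684
KE = (γ-1)mc² = 1.684 × 9.76 × (3×10⁸)² = 1.479×10¹⁸ J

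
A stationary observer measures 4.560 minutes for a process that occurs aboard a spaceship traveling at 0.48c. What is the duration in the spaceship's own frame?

Dilated time Δt = 4.560 minutes
γ = 1/√(1 - 0.48²) = 1.140
Δt₀ = Δt/γ = 4.560/1.140 = 4.000 minutes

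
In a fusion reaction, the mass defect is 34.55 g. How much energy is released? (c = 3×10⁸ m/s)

Convert mass defect: Δm = 34.55 g = 0.03455 kg
E = Δm·c² = 0.03455 × (3×10⁸)²
= 0.03455 × 9×10¹⁶ = 3.110×10¹⁵ J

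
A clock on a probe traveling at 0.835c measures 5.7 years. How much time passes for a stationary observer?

Proper time Δt₀ = 5.7 years
γ = 1/√(1 - 0.835²) = 1.817
Δt = γΔt₀ = 1.817 × 5.7 = 10.36 years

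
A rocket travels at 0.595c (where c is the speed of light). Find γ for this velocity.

v/c = 0.595, so (v/c)² = 0.354025
1 - (v/c)² = 0.645975
γ = 1/√(0.645975) = 1.244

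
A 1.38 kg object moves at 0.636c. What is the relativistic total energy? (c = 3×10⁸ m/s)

γ = 1/√(1 - 0.636²) = 1.29586
mc² = 1.38 × (3×10⁸)² = 1.242×10¹⁷ J
E = γmc² = 1.29586 × 1.242×10¹⁷ = 1.609×10¹⁷ J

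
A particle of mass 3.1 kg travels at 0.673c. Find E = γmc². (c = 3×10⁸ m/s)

γ = 1/√(1 - 0.673²) = 1.352
mc² = 3.1 × (3×10⁸)² = 2.790×10¹⁷ J
E = γmc² = 1.352 × 2.790×10¹⁷ = 3.772×10¹⁷ J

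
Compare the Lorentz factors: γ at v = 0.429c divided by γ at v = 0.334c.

γ₁ = 1/√(1 - 0.429²) = 1.107
γ₂ = 1/√(1 - 0.334²) = 1.061
γ₁/γ₂ = 1.107/1.061 = 1.043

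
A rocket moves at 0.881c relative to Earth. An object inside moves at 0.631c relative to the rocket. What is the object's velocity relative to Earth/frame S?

u = (u' + v)/(1 + u'v/c²)
Numerator: 0.631 + 0.881 = 1.512
Denominator: 1 + 0.555911 = 1.555911
u = 1.512/1.555911 = 0.9718c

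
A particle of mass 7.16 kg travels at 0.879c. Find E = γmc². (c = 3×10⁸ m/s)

γ = 1/√(1 - 0.879²) = 2.097
mc² = 7.16 × (3×10⁸)² = 6.444×10¹⁷ J
E = γmc² = 2.097 × 6.444×10¹⁷ = 1.351×10¹⁸ J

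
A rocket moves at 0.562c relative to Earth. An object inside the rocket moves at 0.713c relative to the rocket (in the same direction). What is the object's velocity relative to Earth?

u = (u' + v)/(1 + u'v/c²)
Numerator: 0.713 + 0.562 = 1.275
Denominator: 1 + 0.400706 = 1.400706
u = 1.275/1.400706 = 0.9103c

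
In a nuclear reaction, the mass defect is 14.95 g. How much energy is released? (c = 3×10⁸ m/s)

Convert mass defect: Δm = 14.95 g = 0.01495 kg
E = Δm·c² = 0.01495 × (3×10⁸)²
= 0.01495 × 9×10¹⁶ = 1.346×10¹⁵ J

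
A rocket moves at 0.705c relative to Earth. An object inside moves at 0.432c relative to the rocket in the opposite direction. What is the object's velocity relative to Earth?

Object's velocity in rocket frame is u' = -0.432c
u = (u' + v)/(1 + u'v/c²) = (v - 0.432)/(1 - 0.432·v/c²)
Numerator: 0.705 - 0.432 = 0.273
Denominator: 1 - 0.30456 = 0.69544
u = 0.273/0.69544 = 0.3926c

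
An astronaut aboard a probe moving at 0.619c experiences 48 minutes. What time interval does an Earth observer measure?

Proper time Δt₀ = 48 minutes
γ = 1/√(1 - 0.619²) = 1.2733
Δt = γΔt₀ = 1.2733 × 48 = 61.12 minutes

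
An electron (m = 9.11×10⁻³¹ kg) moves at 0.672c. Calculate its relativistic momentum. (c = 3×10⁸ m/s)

γ = 1/√(1 - 0.672²) = 1.3503
v = 0.672 × 3×10⁸ = 2.016×10⁸ m/s
p = γmv = 1.3503 × 9.11×10⁻³¹ × 2.016×10⁸ = 2.480×10⁻²² kg·m/s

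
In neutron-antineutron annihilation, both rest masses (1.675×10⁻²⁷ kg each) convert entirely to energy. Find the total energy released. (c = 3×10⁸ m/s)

Both particles have the same rest mass, so total mass = 2m
E = 2m·c² = 2 × 1.675×10⁻²⁷ × (3×10⁸)²
= 2 × 1.675×10⁻²⁷ × 9×10¹⁶
= 3.015×10⁻¹⁰ J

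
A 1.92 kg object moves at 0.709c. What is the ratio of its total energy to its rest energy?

E = γmc², E₀ = mc²
E/E₀ = γ = 1/√(1 - 0.709²) = 1.418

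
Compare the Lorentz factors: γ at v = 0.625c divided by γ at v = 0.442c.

γ₁ = 1/√(1 - 0.625²) = 1.281
γ₂ = 1/√(1 - 0.442²) = 1.115
γ₁/γ₂ = 1.281/1.115 = 1.149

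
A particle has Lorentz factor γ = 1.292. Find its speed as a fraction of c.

From γ = 1/√(1 - v²/c²):
1/γ² = 1/1.292² = 0.5991
v²/c² = 1 - 0.5991 = 0.4009
v/c = √(0.4009) = 0.6332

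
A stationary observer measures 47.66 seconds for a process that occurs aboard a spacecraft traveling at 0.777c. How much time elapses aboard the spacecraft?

Dilated time Δt = 47.66 seconds
γ = 1/√(1 - 0.777²) = 1.5886
Δt₀ = Δt/γ = 47.66/1.5886 = 30.00 seconds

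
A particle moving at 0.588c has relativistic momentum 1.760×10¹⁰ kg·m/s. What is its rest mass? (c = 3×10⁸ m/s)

γ = 1/√(1 - 0.588²) = 1.2363
v = 0.588 × 3×10⁸ = 1.764×10⁸ m/s
m = p/(γv) = 1.760×10¹⁰/(1.2363 × 1.764×10⁸) = 80.70 kg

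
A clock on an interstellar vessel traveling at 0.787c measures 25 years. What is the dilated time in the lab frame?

Proper time Δt₀ = 25 years
γ = 1/√(1 - 0.787²) = 1.6209
Δt = γΔt₀ = 1.6209 × 25 = 40.52 years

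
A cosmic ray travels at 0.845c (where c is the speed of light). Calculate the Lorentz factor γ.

v/c = 0.845, so (v/c)² = 0.714025
1 - (v/c)² = 0.285975
γ = 1/√(0.285975) = 1.870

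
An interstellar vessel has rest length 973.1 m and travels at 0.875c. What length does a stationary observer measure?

Proper length L₀ = 973.1 m
γ = 1/√(1 - 0.875²) = 2.0656
L = L₀/γ = 973.1/2.0656 = 471.1 m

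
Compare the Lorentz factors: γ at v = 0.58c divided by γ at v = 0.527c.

γ₁ = 1/√(1 - 0.58²) = 1.228
γ₂ = 1/√(1 - 0.527²) = 1.177
γ₁/γ₂ = 1.228/1.177 = 1.043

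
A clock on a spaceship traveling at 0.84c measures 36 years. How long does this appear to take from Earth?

Proper time Δt₀ = 36 years
γ = 1/√(1 - 0.84²) = 1.843
Δt = γΔt₀ = 1.843 × 36 = 66.35 years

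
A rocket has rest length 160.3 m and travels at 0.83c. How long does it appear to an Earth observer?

Proper length L₀ = 160.3 m
γ = 1/√(1 - 0.83²) = 1.7929
L = L₀/γ = 160.3/1.7929 = 89.41 m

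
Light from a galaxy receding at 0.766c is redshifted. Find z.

β = 0.766
(1+β)/(1-β) = 1.766/0.234 = 7.547
√(7.547) = 2.747
z = 2.747 - 1 = 1.747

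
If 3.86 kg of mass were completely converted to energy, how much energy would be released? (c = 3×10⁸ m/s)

Using E = mc²:
c² = (3×10⁸)² = 9×10¹⁶ m²/s²
E = 3.86 × 9×10¹⁶ = 3.474×10¹⁷ J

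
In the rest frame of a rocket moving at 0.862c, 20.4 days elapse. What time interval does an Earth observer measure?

Proper time Δt₀ = 20.4 days
γ = 1/√(1 - 0.862²) = 1.9727
Δt = γΔt₀ = 1.9727 × 20.4 = 40.24 days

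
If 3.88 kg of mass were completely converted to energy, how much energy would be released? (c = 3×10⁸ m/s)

Using E = mc²:
c² = (3×10⁸)² = 9×10¹⁶ m²/s²
E = 3.88 × 9×10¹⁶ = 3.492×10¹⁷ J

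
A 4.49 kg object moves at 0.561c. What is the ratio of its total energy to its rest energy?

E = γmc², E₀ = mc²
E/E₀ = γ = 1/√(1 - 0.561²) = 1.208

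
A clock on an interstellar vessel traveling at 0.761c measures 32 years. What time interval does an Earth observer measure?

Proper time Δt₀ = 32 years
γ = 1/√(1 - 0.761²) = 1.54142
Δt = γΔt₀ = 1.54142 × 32 = 49.33 years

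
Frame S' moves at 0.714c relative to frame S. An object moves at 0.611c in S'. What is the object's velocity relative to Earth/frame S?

u = (u' + v)/(1 + u'v/c²)
Numerator: 0.611 + 0.714 = 1.325
Denominator: 1 + 0.436254 = 1.436254
u = 1.325/1.436254 = 0.9225c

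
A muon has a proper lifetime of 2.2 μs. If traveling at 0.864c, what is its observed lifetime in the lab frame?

Proper lifetime τ₀ = 2.2 μs
γ = 1/√(1 - 0.864²) = 1.986
τ = γτ₀ = 1.986 × 2.2 μs = 4.369 μs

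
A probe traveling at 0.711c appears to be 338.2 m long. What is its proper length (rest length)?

Contracted length L = 338.2 m
γ = 1/√(1 - 0.711²) = 1.422
L₀ = γL = 1.422 × 338.2 = 480.9 m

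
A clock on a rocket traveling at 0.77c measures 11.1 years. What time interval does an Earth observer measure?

Proper time Δt₀ = 11.1 years
γ = 1/√(1 - 0.77²) = 1.5673
Δt = γΔt₀ = 1.5673 × 11.1 = 17.40 years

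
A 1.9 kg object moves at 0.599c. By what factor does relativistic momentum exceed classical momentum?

p_rel = γmv, p_class = mv
Ratio = γ = 1/√(1 - 0.599²) = 1.249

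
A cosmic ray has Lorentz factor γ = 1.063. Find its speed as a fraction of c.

From γ = 1/√(1 - v²/c²):
1/γ² = 1/1.063² = 0.8850
v²/c² = 1 - 0.8850 = 0.1150
v/c = √(0.1150) = 0.3391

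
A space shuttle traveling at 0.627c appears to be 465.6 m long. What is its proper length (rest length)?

Contracted length L = 465.6 m
γ = 1/√(1 - 0.627²) = 1.2837
L₀ = γL = 1.2837 × 465.6 = 597.7 m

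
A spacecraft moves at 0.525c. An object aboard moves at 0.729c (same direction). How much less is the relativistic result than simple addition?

Classical: u' + v = 0.729 + 0.525 = 1.254c
Relativistic: u = (0.729 + 0.525)/(1 + 0.382725) = 1.254/1.382725 = 0.9069c
Difference: 1.254 - 0.9069 = 0.3471c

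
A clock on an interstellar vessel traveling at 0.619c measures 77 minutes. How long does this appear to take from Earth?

Proper time Δt₀ = 77 minutes
γ = 1/√(1 - 0.619²) = 1.2733
Δt = γΔt₀ = 1.2733 × 77 = 98.04 minutes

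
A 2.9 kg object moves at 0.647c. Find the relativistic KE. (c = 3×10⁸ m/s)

γ = 1/√(1 - 0.647²) = 1.3115
γ - 1 = 0.3115
KE = (γ-1)mc² = 0.3115 × 2.9 × (3×10⁸)² = 8.130×10¹⁶ J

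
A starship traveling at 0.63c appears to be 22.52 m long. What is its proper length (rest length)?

Contracted length L = 22.52 m
γ = 1/√(1 - 0.63²) = 1.2877
L₀ = γL = 1.2877 × 22.52 = 29.00 m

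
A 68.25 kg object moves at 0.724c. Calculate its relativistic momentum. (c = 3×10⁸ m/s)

γ = 1/√(1 - 0.724²) = 1.450
v = 0.724 × 3×10⁸ = 2.172×10⁸ m/s
p = γmv = 1.450 × 68.25 × 2.172×10⁸ = 2.149×10¹⁰ kg·m/s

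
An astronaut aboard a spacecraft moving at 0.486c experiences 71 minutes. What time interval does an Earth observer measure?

Proper time Δt₀ = 71 minutes
γ = 1/√(1 - 0.486²) = 1.1442
Δt = γΔt₀ = 1.1442 × 71 = 81.24 minutes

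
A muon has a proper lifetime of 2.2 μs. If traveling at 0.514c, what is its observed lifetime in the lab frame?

Proper lifetime τ₀ = 2.2 μs
γ = 1/√(1 - 0.514²) = 1.166
τ = γτ₀ = 1.166 × 2.2 μs = 2.565 μs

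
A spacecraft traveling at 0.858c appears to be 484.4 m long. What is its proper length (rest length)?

Contracted length L = 484.4 m
γ = 1/√(1 - 0.858²) = 1.947
L₀ = γL = 1.947 × 484.4 = 943.1 m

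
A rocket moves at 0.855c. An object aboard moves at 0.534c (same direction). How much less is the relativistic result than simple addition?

Classical: u' + v = 0.534 + 0.855 = 1.389c
Relativistic: u = (0.534 + 0.855)/(1 + 0.45657) = 1.389/1.45657 = 0.9536c
Difference: 1.389 - 0.9536 = 0.4354c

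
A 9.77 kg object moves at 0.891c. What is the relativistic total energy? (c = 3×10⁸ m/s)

γ = 1/√(1 - 0.891²) = 2.203
mc² = 9.77 × (3×10⁸)² = 8.793×10¹⁷ J
E = γmc² = 2.203 × 8.793×10¹⁷ = 1.937×10¹⁸ J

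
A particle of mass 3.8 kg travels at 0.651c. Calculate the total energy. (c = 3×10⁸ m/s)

γ = 1/√(1 - 0.651²) = 1.31739
mc² = 3.8 × (3×10⁸)² = 3.420×10¹⁷ J
E = γmc² = 1.31739 × 3.420×10¹⁷ = 4.505×10¹⁷ J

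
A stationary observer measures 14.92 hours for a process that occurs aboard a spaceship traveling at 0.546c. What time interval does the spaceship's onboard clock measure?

Dilated time Δt = 14.92 hours
γ = 1/√(1 - 0.546²) = 1.194
Δt₀ = Δt/γ = 14.92/1.194 = 12.50 hours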